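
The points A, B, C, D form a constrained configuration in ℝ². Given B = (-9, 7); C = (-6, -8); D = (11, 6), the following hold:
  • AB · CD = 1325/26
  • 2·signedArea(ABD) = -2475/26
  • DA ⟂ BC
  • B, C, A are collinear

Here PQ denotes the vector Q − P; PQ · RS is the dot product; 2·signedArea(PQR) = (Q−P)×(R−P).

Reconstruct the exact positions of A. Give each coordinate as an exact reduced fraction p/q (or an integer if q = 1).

1. A_x = -209/26  [B, C, A are collinear ∩ DA ⟂ BC]
2. A_y = 57/26  [B, C, A are collinear ∩ DA ⟂ BC]
   → A = (-209/26, 57/26)

A = (-209/26, 57/26)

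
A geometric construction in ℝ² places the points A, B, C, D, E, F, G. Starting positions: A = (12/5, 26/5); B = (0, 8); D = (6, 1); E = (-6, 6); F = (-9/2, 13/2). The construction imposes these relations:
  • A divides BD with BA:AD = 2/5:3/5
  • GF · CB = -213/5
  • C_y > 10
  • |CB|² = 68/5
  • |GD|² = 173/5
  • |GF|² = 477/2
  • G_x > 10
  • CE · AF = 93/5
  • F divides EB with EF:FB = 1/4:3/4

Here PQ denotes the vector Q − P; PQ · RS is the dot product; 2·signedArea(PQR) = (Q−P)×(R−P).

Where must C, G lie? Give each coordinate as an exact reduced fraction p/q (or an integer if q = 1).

1. C_x = -12/5  [line 69/10·x + -13/10·y + 153/5 = 0 ∩ |CB|² = 68/5]
2. C_y = 54/5  [line 69/10·x + -13/10·y + 153/5 = 0 ∩ |CB|² = 68/5]
   → C = (-12/5, 54/5)
3. G_x = 54/5  [line -12/5·x + 14/5·y + 68/5 = 0 ∩ |GF|² = 477/2]
4. G_y = 22/5  [line -12/5·x + 14/5·y + 68/5 = 0 ∩ |GF|² = 477/2]
   → G = (54/5, 22/5)

C = (-12/5, 54/5)
G = (54/5, 22/5)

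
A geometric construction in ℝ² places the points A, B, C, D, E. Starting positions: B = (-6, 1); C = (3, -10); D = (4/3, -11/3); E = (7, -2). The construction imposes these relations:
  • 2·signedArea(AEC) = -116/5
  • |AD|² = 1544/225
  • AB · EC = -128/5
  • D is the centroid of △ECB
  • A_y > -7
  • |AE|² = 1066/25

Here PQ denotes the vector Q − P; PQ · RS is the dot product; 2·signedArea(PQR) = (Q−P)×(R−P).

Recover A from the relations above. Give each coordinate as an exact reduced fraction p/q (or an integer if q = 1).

1. A_x = 2  [AB · EC = -128/5 ∩ 2·signedArea(AEC) = -116/5]
2. A_y = -31/5  [AB · EC = -128/5 ∩ 2·signedArea(AEC) = -116/5]
   → A = (2, -31/5)

A = (2, -31/5)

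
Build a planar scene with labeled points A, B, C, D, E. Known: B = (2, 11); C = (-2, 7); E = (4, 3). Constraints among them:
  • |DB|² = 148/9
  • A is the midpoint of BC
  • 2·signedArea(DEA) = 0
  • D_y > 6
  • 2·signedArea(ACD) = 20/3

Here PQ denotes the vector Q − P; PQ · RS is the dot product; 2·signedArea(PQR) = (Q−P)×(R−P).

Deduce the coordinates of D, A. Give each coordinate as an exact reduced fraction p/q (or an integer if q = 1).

A = (0, 9)
D = (4/3, 7)

1. A_x = 0  [A is the midpoint of BC]
2. A_y = 9  [A is the midpoint of BC]
   → A = (0, 9)
3. D_x = 4/3  [2·signedArea(DEA) = 0 ∩ 2·signedArea(ACD) = 20/3]
4. D_y = 7  [2·signedArea(DEA) = 0 ∩ 2·signedArea(ACD) = 20/3]
   → D = (4/3, 7)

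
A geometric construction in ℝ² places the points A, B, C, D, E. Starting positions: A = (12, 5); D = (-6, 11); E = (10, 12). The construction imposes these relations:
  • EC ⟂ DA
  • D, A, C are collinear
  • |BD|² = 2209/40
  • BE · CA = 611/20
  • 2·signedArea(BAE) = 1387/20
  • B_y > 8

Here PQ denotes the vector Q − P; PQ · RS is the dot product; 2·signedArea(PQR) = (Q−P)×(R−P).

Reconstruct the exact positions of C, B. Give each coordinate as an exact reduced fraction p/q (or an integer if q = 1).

1. C_x = 81/10  [D, A, C are collinear ∩ EC ⟂ DA]
2. C_y = 63/10  [D, A, C are collinear ∩ EC ⟂ DA]
   → C = (81/10, 63/10)
3. B_x = 21/20  [2·signedArea(BAE) = 1387/20 ∩ BE · CA = 611/20]
4. B_y = 173/20  [2·signedArea(BAE) = 1387/20 ∩ BE · CA = 611/20]
   → B = (21/20, 173/20)

B = (21/20, 173/20)
C = (81/10, 63/10)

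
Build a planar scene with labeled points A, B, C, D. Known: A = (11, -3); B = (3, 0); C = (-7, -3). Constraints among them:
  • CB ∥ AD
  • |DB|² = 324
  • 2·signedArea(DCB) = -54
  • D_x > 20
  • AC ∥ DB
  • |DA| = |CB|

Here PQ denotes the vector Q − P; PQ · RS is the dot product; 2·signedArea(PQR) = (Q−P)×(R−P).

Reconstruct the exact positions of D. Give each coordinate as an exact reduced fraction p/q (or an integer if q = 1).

1. D_x = 21  [AC ∥ DB ∩ CB ∥ AD]
2. D_y = 0  [AC ∥ DB ∩ CB ∥ AD]
   → D = (21, 0)

D = (21, 0)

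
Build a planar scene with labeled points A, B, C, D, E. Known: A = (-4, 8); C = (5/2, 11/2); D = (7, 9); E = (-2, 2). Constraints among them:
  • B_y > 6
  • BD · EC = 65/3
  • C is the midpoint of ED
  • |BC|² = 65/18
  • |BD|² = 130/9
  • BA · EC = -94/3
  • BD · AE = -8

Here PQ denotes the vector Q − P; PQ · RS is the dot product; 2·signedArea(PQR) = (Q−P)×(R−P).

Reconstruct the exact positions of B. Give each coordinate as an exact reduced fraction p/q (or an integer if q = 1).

B = (4, 20/3)

1. B_x = 4  [BA · EC = -94/3 ∩ BD · AE = -8]
2. B_y = 20/3  [BA · EC = -94/3 ∩ BD · AE = -8]
   → B = (4, 20/3)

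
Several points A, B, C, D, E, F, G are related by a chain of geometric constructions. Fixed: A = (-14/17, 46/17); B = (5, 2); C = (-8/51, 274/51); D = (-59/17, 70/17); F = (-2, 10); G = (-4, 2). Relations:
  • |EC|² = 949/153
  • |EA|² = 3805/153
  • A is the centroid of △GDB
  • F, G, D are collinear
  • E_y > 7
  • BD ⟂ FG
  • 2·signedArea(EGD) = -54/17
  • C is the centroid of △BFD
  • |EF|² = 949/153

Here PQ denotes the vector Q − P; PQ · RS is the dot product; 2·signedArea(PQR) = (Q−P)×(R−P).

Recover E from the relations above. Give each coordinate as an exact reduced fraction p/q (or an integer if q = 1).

1. E_x = -55/51  [line -36/17·x + 9/17·y + -108/17 = 0 ∩ |EC|² = 949/153]
2. E_y = 392/51  [line -36/17·x + 9/17·y + -108/17 = 0 ∩ |EC|² = 949/153]
   → E = (-55/51, 392/51)

E = (-55/51, 392/51)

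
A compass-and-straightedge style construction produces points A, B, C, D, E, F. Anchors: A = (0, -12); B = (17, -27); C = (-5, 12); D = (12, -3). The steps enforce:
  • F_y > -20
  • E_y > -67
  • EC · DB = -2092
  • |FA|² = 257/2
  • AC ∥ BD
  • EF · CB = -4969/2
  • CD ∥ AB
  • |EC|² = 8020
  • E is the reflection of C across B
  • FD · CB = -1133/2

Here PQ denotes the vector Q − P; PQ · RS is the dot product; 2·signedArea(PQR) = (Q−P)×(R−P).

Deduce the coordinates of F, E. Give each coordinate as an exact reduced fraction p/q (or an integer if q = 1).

E = (39, -66)
F = (17/2, -39/2)

1. F_x = 17/2  [line -22·x + 39·y + 1895/2 = 0 ∩ |FA|² = 257/2]
2. F_y = -39/2  [line -22·x + 39·y + 1895/2 = 0 ∩ |FA|² = 257/2]
   → F = (17/2, -39/2)
3. E_x = 39  [E is the reflection of C across B]
4. E_y = -66  [E is the reflection of C across B]
   → E = (39, -66)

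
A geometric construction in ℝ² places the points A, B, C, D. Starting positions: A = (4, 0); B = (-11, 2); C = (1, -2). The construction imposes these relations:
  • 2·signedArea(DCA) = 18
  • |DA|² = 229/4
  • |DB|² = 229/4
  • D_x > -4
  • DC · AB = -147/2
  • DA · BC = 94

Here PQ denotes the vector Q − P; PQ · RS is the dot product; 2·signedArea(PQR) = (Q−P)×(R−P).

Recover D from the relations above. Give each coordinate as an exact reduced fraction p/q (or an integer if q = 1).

1. D_x = -7/2  [2·signedArea(DCA) = 18 ∩ DC · AB = -147/2]
2. D_y = 1  [2·signedArea(DCA) = 18 ∩ DC · AB = -147/2]
   → D = (-7/2, 1)

D = (-7/2, 1)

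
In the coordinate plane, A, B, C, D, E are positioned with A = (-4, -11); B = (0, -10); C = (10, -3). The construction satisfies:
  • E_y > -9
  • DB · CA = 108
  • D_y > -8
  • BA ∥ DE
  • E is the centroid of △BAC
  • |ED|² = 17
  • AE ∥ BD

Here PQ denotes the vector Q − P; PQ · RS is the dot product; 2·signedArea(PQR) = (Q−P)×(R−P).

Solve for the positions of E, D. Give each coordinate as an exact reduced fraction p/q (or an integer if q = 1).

D = (6, -7)
E = (2, -8)

1. E_x = 2  [E is the centroid of △BAC]
2. E_y = -8  [E is the centroid of △BAC]
   → E = (2, -8)
3. D_x = 6  [BA ∥ DE ∩ AE ∥ BD]
4. D_y = -7  [BA ∥ DE ∩ AE ∥ BD]
   → D = (6, -7)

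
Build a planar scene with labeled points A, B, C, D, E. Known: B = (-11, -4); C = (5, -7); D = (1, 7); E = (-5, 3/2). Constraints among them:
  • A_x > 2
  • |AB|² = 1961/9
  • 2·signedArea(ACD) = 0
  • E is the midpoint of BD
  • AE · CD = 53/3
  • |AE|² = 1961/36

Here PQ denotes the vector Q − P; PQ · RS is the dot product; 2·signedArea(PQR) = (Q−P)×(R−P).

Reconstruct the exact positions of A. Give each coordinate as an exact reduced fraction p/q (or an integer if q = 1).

A = (7/3, 7/3)

1. A_x = 7/3  [2·signedArea(ACD) = 0 ∩ AE · CD = 53/3]
2. A_y = 7/3  [2·signedArea(ACD) = 0 ∩ AE · CD = 53/3]
   → A = (7/3, 7/3)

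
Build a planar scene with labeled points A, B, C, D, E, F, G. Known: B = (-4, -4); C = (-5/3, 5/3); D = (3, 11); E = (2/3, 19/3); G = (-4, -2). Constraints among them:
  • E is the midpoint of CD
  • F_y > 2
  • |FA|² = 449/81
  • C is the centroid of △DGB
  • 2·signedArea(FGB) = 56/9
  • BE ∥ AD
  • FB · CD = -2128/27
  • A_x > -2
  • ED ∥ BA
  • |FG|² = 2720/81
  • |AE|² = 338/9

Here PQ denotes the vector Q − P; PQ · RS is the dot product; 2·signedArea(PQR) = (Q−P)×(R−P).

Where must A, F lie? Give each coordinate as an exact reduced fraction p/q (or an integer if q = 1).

1. A_x = -5/3  [BE ∥ AD ∩ ED ∥ BA]
2. A_y = 2/3  [BE ∥ AD ∩ ED ∥ BA]
   → A = (-5/3, 2/3)
3. F_x = -8/9  [FB · CD = -2128/27 ∩ 2·signedArea(FGB) = 56/9]
4. F_y = 26/9  [FB · CD = -2128/27 ∩ 2·signedArea(FGB) = 56/9]
   → F = (-8/9, 26/9)

A = (-5/3, 2/3)
F = (-8/9, 26/9)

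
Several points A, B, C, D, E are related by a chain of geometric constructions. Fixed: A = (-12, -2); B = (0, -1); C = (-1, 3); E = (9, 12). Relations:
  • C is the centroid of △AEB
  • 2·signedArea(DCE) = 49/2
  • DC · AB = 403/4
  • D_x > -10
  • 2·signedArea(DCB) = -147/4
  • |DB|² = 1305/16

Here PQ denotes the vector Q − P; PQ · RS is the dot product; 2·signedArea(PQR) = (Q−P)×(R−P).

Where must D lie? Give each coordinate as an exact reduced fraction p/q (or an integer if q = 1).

1. D_x = -9  [2·signedArea(DCE) = 49/2 ∩ 2·signedArea(DCB) = -147/4]
2. D_y = -7/4  [2·signedArea(DCE) = 49/2 ∩ 2·signedArea(DCB) = -147/4]
   → D = (-9, -7/4)

D = (-9, -7/4)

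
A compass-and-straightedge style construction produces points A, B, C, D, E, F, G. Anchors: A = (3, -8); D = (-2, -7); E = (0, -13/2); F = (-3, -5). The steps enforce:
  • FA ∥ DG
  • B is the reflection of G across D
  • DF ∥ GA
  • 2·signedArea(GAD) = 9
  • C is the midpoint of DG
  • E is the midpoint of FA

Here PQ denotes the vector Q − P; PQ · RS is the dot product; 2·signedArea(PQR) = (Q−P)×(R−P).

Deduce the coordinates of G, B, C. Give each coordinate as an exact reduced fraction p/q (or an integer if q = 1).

1. G_x = 4  [DF ∥ GA ∩ FA ∥ DG]
2. G_y = -10  [DF ∥ GA ∩ FA ∥ DG]
   → G = (4, -10)
3. B_x = -8  [B is the reflection of G across D]
4. B_y = -4  [B is the reflection of G across D]
   → B = (-8, -4)
5. C_x = 1  [C is the midpoint of DG]
6. C_y = -17/2  [C is the midpoint of DG]
   → C = (1, -17/2)

B = (-8, -4)
C = (1, -17/2)
G = (4, -10)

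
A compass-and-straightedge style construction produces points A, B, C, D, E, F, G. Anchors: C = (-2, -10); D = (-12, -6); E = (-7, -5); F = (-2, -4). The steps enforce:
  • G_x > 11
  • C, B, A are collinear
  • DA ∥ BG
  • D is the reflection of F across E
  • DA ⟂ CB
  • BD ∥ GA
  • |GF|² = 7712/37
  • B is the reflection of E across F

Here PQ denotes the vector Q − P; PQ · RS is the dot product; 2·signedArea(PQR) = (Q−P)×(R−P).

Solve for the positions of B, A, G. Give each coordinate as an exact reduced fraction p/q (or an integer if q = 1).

1. B_x = 3  [B is the reflection of E across F]
2. B_y = -3  [B is the reflection of E across F]
   → B = (3, -3)
3. A_x = -129/37  [C, B, A are collinear ∩ DA ⟂ CB]
4. A_y = -447/37  [C, B, A are collinear ∩ DA ⟂ CB]
   → A = (-129/37, -447/37)
5. G_x = 426/37  [BD ∥ GA ∩ DA ∥ BG]
6. G_y = -336/37  [BD ∥ GA ∩ DA ∥ BG]
   → G = (426/37, -336/37)

A = (-129/37, -447/37)
B = (3, -3)
G = (426/37, -336/37)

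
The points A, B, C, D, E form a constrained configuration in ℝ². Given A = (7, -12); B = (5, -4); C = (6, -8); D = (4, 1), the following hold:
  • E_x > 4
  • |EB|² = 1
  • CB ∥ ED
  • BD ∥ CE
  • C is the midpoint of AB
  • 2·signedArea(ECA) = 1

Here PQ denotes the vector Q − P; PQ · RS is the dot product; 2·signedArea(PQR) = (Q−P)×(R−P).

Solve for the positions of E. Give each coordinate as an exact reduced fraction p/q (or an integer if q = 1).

1. E_x = 5  [CB ∥ ED ∩ BD ∥ CE]
2. E_y = -3  [CB ∥ ED ∩ BD ∥ CE]
   → E = (5, -3)

E = (5, -3)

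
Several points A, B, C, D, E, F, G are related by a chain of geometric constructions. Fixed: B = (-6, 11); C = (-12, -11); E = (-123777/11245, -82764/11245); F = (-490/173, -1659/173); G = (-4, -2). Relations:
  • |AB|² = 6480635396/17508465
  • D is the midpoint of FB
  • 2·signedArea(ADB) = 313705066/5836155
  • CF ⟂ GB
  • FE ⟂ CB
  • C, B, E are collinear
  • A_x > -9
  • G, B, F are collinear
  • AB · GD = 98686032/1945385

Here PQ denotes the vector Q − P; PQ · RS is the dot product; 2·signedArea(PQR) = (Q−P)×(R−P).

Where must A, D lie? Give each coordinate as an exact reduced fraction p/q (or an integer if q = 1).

1. D_x = -764/173  [D is the midpoint of FB]
2. D_y = 122/173  [D is the midpoint of FB]
   → D = (-764/173, 122/173)
3. A_x = -279404/33735  [AB · GD = 98686032/1945385 ∩ 2·signedArea(ADB) = 313705066/5836155]
4. A_y = -91121/11245  [AB · GD = 98686032/1945385 ∩ 2·signedArea(ADB) = 313705066/5836155]
   → A = (-279404/33735, -91121/11245)

A = (-279404/33735, -91121/11245)
D = (-764/173, 122/173)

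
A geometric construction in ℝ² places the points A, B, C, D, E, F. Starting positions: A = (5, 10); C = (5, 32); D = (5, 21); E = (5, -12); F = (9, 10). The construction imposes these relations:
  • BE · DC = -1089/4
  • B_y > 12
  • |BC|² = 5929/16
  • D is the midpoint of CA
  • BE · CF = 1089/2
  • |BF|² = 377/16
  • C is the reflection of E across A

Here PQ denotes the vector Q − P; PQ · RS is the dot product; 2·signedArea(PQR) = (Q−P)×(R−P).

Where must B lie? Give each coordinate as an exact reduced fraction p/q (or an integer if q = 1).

B = (5, 51/4)

1. B_x = 5  [BE · CF = 1089/2 ∩ BE · DC = -1089/4]
2. B_y = 51/4  [BE · CF = 1089/2 ∩ BE · DC = -1089/4]
   → B = (5, 51/4)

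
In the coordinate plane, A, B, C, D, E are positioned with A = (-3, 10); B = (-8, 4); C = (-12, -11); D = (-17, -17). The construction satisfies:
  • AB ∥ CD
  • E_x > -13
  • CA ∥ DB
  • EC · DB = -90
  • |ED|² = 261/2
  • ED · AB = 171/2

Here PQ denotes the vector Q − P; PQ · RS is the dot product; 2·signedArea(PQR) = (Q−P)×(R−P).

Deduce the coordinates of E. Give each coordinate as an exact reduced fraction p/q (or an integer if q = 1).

E = (-25/2, -13/2)

1. E_x = -25/2  [EC · DB = -90 ∩ ED · AB = 171/2]
2. E_y = -13/2  [EC · DB = -90 ∩ ED · AB = 171/2]
   → E = (-25/2, -13/2)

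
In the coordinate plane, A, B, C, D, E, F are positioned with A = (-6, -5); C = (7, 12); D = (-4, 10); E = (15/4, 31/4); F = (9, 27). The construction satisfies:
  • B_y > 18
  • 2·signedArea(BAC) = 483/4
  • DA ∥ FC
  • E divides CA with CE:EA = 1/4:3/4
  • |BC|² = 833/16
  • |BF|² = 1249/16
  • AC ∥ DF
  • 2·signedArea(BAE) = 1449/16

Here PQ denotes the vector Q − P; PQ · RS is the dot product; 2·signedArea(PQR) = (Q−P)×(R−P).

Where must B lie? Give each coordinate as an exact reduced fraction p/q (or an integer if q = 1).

1. B_x = 21/4  [line -51/4·x + 39/4·y + -1893/16 = 0 ∩ |BC|² = 833/16]
2. B_y = 19  [line -51/4·x + 39/4·y + -1893/16 = 0 ∩ |BC|² = 833/16]
   → B = (21/4, 19)

B = (21/4, 19)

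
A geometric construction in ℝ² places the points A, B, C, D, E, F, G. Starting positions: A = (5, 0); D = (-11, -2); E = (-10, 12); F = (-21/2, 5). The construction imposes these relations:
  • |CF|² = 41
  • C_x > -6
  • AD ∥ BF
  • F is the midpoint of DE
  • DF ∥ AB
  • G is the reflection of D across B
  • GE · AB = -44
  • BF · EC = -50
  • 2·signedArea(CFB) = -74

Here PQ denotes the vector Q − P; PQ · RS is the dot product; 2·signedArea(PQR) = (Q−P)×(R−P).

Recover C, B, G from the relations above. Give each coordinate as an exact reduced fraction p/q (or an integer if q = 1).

1. B_x = 11/2  [AD ∥ BF ∩ DF ∥ AB]
2. B_y = 7  [AD ∥ BF ∩ DF ∥ AB]
   → B = (11/2, 7)
3. G_x = 22  [G is the reflection of D across B]
4. G_y = 16  [G is the reflection of D across B]
   → G = (22, 16)
5. C_x = -11/2  [2·signedArea(CFB) = -74 ∩ BF · EC = -50]
6. C_y = 1  [2·signedArea(CFB) = -74 ∩ BF · EC = -50]
   → C = (-11/2, 1)

B = (11/2, 7)
C = (-11/2, 1)
G = (22, 16)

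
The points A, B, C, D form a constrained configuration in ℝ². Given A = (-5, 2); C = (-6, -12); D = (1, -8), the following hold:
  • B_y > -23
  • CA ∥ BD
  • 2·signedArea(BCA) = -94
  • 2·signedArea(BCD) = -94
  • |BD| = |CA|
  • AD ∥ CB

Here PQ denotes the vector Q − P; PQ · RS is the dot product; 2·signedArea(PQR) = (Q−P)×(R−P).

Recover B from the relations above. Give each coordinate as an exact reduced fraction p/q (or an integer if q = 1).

B = (0, -22)

1. B_x = 0  [CA ∥ BD ∩ AD ∥ CB]
2. B_y = -22  [CA ∥ BD ∩ AD ∥ CB]
   → B = (0, -22)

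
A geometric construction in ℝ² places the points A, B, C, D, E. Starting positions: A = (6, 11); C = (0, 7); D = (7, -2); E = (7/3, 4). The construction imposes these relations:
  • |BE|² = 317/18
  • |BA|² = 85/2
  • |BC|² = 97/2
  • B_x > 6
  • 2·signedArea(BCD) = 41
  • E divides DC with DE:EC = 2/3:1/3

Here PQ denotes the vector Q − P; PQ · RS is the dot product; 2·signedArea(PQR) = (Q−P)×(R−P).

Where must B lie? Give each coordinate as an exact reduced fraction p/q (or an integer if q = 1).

1. B_x = 13/2  [line 9·x + 7·y + -90 = 0 ∩ |BA|² = 85/2]
2. B_y = 9/2  [line 9·x + 7·y + -90 = 0 ∩ |BA|² = 85/2]
   → B = (13/2, 9/2)

B = (13/2, 9/2)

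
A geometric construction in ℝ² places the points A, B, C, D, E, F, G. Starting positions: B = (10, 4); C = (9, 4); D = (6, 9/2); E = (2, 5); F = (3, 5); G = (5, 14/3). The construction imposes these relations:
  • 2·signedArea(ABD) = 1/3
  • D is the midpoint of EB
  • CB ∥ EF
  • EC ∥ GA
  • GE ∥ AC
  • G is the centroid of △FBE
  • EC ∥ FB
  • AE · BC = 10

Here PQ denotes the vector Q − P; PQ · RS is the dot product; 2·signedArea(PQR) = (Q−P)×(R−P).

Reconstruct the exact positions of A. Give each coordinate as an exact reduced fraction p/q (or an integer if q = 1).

A = (12, 11/3)

1. A_x = 12  [GE ∥ AC ∩ EC ∥ GA]
2. A_y = 11/3  [GE ∥ AC ∩ EC ∥ GA]
   → A = (12, 11/3)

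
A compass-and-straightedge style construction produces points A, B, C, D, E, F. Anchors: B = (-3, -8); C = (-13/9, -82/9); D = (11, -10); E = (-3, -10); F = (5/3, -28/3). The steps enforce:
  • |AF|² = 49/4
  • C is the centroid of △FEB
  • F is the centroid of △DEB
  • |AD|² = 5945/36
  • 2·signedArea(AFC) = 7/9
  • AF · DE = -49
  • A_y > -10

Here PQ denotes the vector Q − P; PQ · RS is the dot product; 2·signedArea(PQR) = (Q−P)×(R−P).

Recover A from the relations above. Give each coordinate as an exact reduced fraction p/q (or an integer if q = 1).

A = (-11/6, -28/3)

1. A_x = -11/6  [AF · DE = -49 ∩ 2·signedArea(AFC) = 7/9]
2. A_y = -28/3  [AF · DE = -49 ∩ 2·signedArea(AFC) = 7/9]
   → A = (-11/6, -28/3)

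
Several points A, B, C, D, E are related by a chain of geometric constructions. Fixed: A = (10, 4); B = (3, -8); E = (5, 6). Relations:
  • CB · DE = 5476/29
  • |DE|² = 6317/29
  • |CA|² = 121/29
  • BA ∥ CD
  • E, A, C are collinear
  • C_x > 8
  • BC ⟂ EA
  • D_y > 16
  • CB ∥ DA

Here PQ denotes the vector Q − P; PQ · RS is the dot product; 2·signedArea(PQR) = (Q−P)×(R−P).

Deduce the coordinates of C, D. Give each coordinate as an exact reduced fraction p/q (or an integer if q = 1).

1. C_x = 235/29  [E, A, C are collinear ∩ BC ⟂ EA]
2. C_y = 138/29  [E, A, C are collinear ∩ BC ⟂ EA]
   → C = (235/29, 138/29)
3. D_x = 438/29  [CB ∥ DA ∩ BA ∥ CD]
4. D_y = 486/29  [CB ∥ DA ∩ BA ∥ CD]
   → D = (438/29, 486/29)

C = (235/29, 138/29)
D = (438/29, 486/29)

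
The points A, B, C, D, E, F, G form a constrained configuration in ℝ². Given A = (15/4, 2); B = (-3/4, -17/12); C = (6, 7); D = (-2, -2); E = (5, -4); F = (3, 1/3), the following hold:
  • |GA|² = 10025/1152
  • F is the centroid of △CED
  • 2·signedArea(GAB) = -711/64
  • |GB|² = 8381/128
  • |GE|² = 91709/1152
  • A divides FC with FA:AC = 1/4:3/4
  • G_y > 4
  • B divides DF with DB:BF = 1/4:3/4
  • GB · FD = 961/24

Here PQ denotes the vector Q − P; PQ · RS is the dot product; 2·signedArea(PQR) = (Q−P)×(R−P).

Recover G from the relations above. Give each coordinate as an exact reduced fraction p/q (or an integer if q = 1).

1. G_x = 69/16  [GB · FD = 961/24 ∩ 2·signedArea(GAB) = -711/64]
2. G_y = 235/48  [GB · FD = 961/24 ∩ 2·signedArea(GAB) = -711/64]
   → G = (69/16, 235/48)

G = (69/16, 235/48)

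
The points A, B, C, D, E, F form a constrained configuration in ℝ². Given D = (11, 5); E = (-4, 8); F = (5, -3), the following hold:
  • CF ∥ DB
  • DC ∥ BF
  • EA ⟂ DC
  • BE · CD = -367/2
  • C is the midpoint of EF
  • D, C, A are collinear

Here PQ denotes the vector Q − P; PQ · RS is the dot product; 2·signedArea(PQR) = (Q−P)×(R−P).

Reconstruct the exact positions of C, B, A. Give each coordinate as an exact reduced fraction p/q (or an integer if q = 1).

1. C_x = 1/2  [C is the midpoint of EF]
2. C_y = 5/2  [C is the midpoint of EF]
   → C = (1/2, 5/2)
3. B_x = 31/2  [DC ∥ BF ∩ CF ∥ DB]
4. B_y = -1/2  [DC ∥ BF ∩ CF ∥ DB]
   → B = (31/2, -1/2)
5. A_x = -587/233  [D, C, A are collinear ∩ EA ⟂ DC]
6. A_y = 415/233  [D, C, A are collinear ∩ EA ⟂ DC]
   → A = (-587/233, 415/233)

A = (-587/233, 415/233)
B = (31/2, -1/2)
C = (1/2, 5/2)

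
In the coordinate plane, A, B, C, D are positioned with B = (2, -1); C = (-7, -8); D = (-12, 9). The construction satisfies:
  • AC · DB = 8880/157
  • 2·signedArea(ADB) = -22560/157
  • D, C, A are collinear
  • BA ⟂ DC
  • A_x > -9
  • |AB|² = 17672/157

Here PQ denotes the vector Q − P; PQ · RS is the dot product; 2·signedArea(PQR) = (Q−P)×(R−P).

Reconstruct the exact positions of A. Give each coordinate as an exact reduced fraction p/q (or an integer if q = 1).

A = (-1284/157, -627/157)

1. A_x = -1284/157  [D, C, A are collinear ∩ BA ⟂ DC]
2. A_y = -627/157  [D, C, A are collinear ∩ BA ⟂ DC]
   → A = (-1284/157, -627/157)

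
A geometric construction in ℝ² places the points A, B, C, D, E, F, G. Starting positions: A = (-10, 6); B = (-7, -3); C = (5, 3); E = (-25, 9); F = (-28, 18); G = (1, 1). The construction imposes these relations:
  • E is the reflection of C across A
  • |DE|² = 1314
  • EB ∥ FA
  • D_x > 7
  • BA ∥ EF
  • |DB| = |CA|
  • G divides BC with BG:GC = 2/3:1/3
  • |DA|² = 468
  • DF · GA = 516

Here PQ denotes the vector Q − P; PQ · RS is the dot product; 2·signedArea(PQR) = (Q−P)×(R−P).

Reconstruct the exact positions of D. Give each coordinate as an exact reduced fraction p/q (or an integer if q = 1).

1. D_x = 8  [line 11·x + -5·y + -118 = 0 ∩ |DE|² = 1314]
2. D_y = -6  [line 11·x + -5·y + -118 = 0 ∩ |DE|² = 1314]
   → D = (8, -6)

D = (8, -6)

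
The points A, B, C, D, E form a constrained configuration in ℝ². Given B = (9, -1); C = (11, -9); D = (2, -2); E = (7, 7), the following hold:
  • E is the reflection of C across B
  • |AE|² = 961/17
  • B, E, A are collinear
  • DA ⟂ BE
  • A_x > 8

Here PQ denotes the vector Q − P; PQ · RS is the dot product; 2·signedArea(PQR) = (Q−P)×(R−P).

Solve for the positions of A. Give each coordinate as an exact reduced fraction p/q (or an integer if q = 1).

A = (150/17, -5/17)

1. A_x = 150/17  [B, E, A are collinear ∩ DA ⟂ BE]
2. A_y = -5/17  [B, E, A are collinear ∩ DA ⟂ BE]
   → A = (150/17, -5/17)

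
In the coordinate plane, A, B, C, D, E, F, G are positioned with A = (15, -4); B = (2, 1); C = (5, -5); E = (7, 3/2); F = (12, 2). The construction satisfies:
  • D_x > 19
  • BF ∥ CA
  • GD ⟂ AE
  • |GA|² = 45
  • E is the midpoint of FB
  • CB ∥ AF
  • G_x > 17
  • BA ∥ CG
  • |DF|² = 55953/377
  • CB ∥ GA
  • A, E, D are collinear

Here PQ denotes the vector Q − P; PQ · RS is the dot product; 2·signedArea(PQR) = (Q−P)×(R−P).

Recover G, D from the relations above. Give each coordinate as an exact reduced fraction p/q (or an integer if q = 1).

1. G_x = 18  [CB ∥ GA ∩ BA ∥ CG]
2. G_y = -10  [CB ∥ GA ∩ BA ∥ CG]
   → G = (18, -10)
3. D_x = 7479/377  [A, E, D are collinear ∩ GD ⟂ AE]
4. D_y = -2762/377  [A, E, D are collinear ∩ GD ⟂ AE]
   → D = (7479/377, -2762/377)

D = (7479/377, -2762/377)
G = (18, -10)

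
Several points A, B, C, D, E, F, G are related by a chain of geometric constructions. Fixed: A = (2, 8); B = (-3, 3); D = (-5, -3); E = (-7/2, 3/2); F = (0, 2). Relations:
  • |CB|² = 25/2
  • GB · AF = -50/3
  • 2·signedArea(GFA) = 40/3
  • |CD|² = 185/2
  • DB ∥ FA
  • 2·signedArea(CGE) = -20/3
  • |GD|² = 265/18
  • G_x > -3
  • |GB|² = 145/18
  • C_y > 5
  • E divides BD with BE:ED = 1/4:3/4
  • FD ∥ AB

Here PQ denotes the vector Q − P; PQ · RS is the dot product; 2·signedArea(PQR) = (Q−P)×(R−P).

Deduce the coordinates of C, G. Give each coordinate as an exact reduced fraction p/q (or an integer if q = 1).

C = (-1/2, 11/2)
G = (-17/6, 1/6)

1. G_x = -17/6  [2·signedArea(GFA) = 40/3 ∩ GB · AF = -50/3]
2. G_y = 1/6  [2·signedArea(GFA) = 40/3 ∩ GB · AF = -50/3]
   → G = (-17/6, 1/6)
3. C_x = -1/2  [line -4/3·x + -2/3·y + 3 = 0 ∩ |CB|² = 25/2]
4. C_y = 11/2  [line -4/3·x + -2/3·y + 3 = 0 ∩ |CB|² = 25/2]
   → C = (-1/2, 11/2)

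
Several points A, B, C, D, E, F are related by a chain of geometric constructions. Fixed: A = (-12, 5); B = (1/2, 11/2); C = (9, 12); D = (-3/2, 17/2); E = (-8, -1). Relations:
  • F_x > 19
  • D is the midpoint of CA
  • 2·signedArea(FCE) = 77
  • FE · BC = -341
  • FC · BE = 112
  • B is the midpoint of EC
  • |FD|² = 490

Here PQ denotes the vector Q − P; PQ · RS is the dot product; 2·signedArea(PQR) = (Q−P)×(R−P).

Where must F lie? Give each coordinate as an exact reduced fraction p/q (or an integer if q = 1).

F = (39/2, 31/2)

1. F_x = 39/2  [FC · BE = 112 ∩ 2·signedArea(FCE) = 77]
2. F_y = 31/2  [FC · BE = 112 ∩ 2·signedArea(FCE) = 77]
   → F = (39/2, 31/2)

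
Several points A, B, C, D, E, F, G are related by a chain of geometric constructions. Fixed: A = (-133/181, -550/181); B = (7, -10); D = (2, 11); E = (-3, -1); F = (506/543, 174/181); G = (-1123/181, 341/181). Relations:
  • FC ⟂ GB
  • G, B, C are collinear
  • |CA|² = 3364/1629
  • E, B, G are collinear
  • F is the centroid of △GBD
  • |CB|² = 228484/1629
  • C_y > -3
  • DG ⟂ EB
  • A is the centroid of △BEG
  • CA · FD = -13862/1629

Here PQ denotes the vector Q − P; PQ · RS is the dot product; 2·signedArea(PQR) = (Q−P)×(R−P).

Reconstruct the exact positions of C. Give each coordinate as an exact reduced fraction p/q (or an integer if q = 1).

1. C_x = -979/543  [G, B, C are collinear ∩ FC ⟂ GB]
2. C_y = -376/181  [G, B, C are collinear ∩ FC ⟂ GB]
   → C = (-979/543, -376/181)

C = (-979/543, -376/181)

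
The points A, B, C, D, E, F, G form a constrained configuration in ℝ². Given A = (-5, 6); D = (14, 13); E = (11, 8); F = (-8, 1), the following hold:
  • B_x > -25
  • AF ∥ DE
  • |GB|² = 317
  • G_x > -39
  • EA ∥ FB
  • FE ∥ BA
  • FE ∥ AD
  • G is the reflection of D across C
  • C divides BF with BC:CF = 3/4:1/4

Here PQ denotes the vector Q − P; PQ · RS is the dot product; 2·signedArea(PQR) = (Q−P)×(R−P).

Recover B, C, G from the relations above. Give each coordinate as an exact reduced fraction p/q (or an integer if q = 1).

1. B_x = -24  [FE ∥ BA ∩ EA ∥ FB]
2. B_y = -1  [FE ∥ BA ∩ EA ∥ FB]
   → B = (-24, -1)
3. C_x = -12  [C divides BF with BC:CF = 3/4:1/4]
4. C_y = 1/2  [C divides BF with BC:CF = 3/4:1/4]
   → C = (-12, 1/2)
5. G_x = -38  [G is the reflection of D across C]
6. G_y = -12  [G is the reflection of D across C]
   → G = (-38, -12)

B = (-24, -1)
C = (-12, 1/2)
G = (-38, -12)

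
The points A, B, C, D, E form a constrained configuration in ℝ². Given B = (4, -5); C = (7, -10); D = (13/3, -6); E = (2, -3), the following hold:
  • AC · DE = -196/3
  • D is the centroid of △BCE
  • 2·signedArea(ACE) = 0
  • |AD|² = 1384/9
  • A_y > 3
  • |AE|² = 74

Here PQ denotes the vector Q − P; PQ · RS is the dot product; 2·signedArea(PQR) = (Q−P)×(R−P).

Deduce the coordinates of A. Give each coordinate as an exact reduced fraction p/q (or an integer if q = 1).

1. A_x = -3  [2·signedArea(ACE) = 0 ∩ AC · DE = -196/3]
2. A_y = 4  [2·signedArea(ACE) = 0 ∩ AC · DE = -196/3]
   → A = (-3, 4)

A = (-3, 4)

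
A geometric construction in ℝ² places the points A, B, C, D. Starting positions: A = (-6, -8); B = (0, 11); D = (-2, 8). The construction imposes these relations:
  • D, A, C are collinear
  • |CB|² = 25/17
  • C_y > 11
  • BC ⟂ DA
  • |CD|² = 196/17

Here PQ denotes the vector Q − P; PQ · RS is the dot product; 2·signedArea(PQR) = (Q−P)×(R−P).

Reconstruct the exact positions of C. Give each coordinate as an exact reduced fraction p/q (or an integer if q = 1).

C = (-20/17, 192/17)

1. C_x = -20/17  [D, A, C are collinear ∩ BC ⟂ DA]
2. C_y = 192/17  [D, A, C are collinear ∩ BC ⟂ DA]
   → C = (-20/17, 192/17)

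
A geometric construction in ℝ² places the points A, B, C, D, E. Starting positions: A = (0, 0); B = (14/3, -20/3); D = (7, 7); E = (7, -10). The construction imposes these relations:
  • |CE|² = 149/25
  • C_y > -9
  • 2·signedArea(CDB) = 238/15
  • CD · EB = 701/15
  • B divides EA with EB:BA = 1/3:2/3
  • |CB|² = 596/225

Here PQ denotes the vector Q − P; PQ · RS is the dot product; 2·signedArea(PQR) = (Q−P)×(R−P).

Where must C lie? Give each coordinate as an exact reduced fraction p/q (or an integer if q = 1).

C = (28/5, -8)

1. C_x = 28/5  [2·signedArea(CDB) = 238/15 ∩ CD · EB = 701/15]
2. C_y = -8  [2·signedArea(CDB) = 238/15 ∩ CD · EB = 701/15]
   → C = (28/5, -8)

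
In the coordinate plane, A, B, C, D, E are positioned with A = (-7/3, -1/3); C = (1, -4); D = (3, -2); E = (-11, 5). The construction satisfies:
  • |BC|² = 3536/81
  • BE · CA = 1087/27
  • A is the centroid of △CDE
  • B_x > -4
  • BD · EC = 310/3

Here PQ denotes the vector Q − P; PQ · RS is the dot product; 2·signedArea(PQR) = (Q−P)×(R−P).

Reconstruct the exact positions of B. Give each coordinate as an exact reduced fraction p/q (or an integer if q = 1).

1. B_x = -31/9  [BD · EC = 310/3 ∩ BE · CA = 1087/27]
2. B_y = 8/9  [BD · EC = 310/3 ∩ BE · CA = 1087/27]
   → B = (-31/9, 8/9)

B = (-31/9, 8/9)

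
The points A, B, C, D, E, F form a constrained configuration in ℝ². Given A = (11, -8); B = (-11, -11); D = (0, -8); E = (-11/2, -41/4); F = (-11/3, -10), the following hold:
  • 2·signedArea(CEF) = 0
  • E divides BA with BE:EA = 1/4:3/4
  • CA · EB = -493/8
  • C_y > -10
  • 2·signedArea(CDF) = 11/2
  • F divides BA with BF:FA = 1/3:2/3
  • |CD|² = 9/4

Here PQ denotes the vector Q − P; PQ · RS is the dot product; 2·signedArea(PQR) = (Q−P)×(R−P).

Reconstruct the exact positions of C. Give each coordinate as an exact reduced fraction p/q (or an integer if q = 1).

1. C_x = 0  [2·signedArea(CEF) = 0 ∩ CA · EB = -493/8]
2. C_y = -19/2  [2·signedArea(CEF) = 0 ∩ CA · EB = -493/8]
   → C = (0, -19/2)

C = (0, -19/2)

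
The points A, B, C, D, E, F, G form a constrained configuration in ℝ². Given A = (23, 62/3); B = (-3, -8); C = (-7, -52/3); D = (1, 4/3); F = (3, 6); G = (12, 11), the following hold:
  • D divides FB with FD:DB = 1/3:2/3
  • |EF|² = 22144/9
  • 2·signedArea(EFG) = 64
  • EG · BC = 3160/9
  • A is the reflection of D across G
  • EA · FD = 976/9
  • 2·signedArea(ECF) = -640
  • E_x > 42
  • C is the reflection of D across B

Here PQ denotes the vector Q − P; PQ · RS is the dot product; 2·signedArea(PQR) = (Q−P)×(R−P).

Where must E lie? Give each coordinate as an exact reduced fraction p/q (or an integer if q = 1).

E = (43, 106/3)

1. E_x = 43  [2·signedArea(EFG) = 64 ∩ 2·signedArea(ECF) = -640]
2. E_y = 106/3  [2·signedArea(EFG) = 64 ∩ 2·signedArea(ECF) = -640]
   → E = (43, 106/3)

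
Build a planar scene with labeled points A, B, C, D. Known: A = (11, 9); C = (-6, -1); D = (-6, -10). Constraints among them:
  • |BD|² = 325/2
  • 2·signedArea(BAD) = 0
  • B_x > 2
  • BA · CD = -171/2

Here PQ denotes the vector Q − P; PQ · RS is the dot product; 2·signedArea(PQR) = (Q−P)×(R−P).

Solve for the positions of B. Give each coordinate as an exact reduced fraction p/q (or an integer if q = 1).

B = (5/2, -1/2)

1. B_x = 5/2  [2·signedArea(BAD) = 0 ∩ BA · CD = -171/2]
2. B_y = -1/2  [2·signedArea(BAD) = 0 ∩ BA · CD = -171/2]
   → B = (5/2, -1/2)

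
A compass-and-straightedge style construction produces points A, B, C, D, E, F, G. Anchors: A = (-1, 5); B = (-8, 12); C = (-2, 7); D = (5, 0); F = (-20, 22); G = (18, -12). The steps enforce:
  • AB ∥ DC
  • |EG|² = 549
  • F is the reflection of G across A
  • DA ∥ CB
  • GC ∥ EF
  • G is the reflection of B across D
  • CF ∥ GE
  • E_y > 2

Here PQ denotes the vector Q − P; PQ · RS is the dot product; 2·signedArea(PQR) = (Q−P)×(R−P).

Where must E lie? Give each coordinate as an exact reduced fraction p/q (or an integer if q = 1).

1. E_x = 0  [GC ∥ EF ∩ CF ∥ GE]
2. E_y = 3  [GC ∥ EF ∩ CF ∥ GE]
   → E = (0, 3)

E = (0, 3)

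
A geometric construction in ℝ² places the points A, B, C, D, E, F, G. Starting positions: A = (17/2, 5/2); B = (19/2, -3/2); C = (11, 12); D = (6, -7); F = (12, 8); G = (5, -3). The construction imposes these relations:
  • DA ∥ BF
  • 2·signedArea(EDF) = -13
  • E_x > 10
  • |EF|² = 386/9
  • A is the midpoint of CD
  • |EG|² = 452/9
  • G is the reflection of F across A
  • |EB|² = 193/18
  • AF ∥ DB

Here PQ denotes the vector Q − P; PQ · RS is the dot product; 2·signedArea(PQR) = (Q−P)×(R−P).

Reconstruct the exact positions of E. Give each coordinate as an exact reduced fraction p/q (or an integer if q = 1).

1. E_x = 31/3  [line -15·x + 6·y + 145 = 0 ∩ |EB|² = 193/18]
2. E_y = 5/3  [line -15·x + 6·y + 145 = 0 ∩ |EB|² = 193/18]
   → E = (31/3, 5/3)

E = (31/3, 5/3)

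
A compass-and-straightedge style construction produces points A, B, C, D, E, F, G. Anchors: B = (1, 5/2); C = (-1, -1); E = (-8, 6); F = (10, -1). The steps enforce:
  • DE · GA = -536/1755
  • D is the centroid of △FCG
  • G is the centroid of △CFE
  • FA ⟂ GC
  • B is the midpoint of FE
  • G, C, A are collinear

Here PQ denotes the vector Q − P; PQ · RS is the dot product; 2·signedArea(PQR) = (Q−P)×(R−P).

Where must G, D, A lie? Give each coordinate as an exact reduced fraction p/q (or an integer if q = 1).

1. G_x = 1/3  [G is the centroid of △CFE]
2. G_y = 4/3  [G is the centroid of △CFE]
   → G = (1/3, 4/3)
3. D_x = 28/9  [D is the centroid of △FCG]
4. D_y = -2/9  [D is the centroid of △FCG]
   → D = (28/9, -2/9)
5. A_x = 111/65  [G, C, A are collinear ∩ FA ⟂ GC]
6. A_y = 243/65  [G, C, A are collinear ∩ FA ⟂ GC]
   → A = (111/65, 243/65)

A = (111/65, 243/65)
D = (28/9, -2/9)
G = (1/3, 4/3)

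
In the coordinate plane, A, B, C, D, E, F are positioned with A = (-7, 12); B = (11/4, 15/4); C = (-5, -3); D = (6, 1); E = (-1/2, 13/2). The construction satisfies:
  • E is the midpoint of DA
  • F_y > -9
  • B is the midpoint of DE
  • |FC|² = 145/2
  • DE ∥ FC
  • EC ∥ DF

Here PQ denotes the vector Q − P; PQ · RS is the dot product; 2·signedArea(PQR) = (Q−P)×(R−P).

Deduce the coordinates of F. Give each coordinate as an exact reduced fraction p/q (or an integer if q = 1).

F = (3/2, -17/2)

1. F_x = 3/2  [DE ∥ FC ∩ EC ∥ DF]
2. F_y = -17/2  [DE ∥ FC ∩ EC ∥ DF]
   → F = (3/2, -17/2)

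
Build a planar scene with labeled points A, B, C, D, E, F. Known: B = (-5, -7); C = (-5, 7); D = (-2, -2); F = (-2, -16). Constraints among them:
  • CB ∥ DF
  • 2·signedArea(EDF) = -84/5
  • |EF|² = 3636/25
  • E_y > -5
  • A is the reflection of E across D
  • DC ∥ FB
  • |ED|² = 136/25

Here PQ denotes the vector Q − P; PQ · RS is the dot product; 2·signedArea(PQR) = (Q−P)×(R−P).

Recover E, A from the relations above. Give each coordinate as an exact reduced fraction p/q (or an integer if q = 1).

A = (-4/5, 0)
E = (-16/5, -4)

1. E_x = -16/5  [2·signedArea(EDF) = -84/5]
2. E_y = -4  [|EF|² = 3636/25]
   → E = (-16/5, -4)
3. A_x = -4/5  [A is the reflection of E across D]
4. A_y = 0  [A is the reflection of E across D]
   → A = (-4/5, 0)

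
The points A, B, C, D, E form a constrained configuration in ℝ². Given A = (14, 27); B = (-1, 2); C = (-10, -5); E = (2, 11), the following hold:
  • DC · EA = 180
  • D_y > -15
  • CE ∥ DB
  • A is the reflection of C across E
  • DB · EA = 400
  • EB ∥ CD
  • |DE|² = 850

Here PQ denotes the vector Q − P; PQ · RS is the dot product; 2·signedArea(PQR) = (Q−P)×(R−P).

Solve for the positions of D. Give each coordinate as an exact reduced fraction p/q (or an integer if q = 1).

1. D_x = -13  [CE ∥ DB ∩ EB ∥ CD]
2. D_y = -14  [CE ∥ DB ∩ EB ∥ CD]
   → D = (-13, -14)

D = (-13, -14)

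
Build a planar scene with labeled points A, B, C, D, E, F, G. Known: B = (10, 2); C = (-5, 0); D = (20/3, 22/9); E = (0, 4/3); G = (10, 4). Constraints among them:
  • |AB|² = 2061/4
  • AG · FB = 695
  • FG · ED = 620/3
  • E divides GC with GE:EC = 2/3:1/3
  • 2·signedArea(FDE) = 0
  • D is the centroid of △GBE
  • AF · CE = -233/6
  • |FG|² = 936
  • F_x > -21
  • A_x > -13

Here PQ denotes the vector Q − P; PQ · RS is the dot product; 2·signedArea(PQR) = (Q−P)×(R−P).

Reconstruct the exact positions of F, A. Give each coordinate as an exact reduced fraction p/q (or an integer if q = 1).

A = (-25/2, -1)
F = (-20, -2)

1. F_x = -20  [2·signedArea(FDE) = 0 ∩ FG · ED = 620/3]
2. F_y = -2  [2·signedArea(FDE) = 0 ∩ FG · ED = 620/3]
   → F = (-20, -2)
3. A_x = -25/2  [AG · FB = 695 ∩ AF · CE = -233/6]
4. A_y = -1  [AG · FB = 695 ∩ AF · CE = -233/6]
   → A = (-25/2, -1)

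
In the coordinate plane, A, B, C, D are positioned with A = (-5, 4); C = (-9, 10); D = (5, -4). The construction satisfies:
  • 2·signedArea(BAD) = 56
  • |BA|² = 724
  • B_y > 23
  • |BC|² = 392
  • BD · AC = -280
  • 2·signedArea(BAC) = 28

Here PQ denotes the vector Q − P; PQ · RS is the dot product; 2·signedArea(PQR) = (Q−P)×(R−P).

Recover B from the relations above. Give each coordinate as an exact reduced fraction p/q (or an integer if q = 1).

B = (-23, 24)

1. B_x = -23  [2·signedArea(BAD) = 56 ∩ 2·signedArea(BAC) = 28]
2. B_y = 24  [2·signedArea(BAD) = 56 ∩ 2·signedArea(BAC) = 28]
   → B = (-23, 24)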